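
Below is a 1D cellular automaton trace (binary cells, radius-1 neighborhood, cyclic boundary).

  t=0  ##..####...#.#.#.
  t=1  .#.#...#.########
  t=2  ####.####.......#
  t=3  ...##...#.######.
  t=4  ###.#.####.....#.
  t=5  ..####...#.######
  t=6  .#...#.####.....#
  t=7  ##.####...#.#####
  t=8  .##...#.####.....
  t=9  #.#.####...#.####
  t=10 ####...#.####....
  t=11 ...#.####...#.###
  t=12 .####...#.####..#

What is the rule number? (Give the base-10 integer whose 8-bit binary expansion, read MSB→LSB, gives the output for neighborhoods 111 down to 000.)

  ###|.  b7=0 t=0,i=5
  ##.|#  b6=1 t=0,i=1
  #.#|#  b5=1 t=0,i=12
  #..|.  b4=0 t=0,i=2
  .##|.  b3=0 t=0,i=0
  .#.|#  b2=1 t=0,i=11
  ..#|#  b1=1 t=0,i=3
  ...|#  b0=1 t=0,i=9
  bits 01100111 = 103

103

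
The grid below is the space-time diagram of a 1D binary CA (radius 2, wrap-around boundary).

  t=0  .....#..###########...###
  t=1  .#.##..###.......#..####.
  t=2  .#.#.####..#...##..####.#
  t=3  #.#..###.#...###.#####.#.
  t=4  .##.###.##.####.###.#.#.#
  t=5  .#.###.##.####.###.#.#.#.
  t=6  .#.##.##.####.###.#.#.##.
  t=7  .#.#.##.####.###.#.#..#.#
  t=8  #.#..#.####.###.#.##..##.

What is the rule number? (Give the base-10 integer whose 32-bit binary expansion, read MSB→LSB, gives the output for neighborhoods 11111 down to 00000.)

  [31] ##### => .  t=0,i=10
  [30] ####. => #  t=0,i=17
  [29] ###.# => .  t=2,i=22
  [28] ###.. => .  t=0,i=18
  [27] ##.## => #  t=3,i=16
  [26] ##.#. => #  t=2,i=23
  [25] ##..# => #  t=1,i=5
  [24] ##... => .  t=0,i=0
  [23] #.### => #  t=2,i=5
  [22] #.##. => #  t=1,i=3
  [21] #.#.# => .  t=2,i=1
  [20] #.#.. => #  t=3,i=2
  [19] #..## => #  t=0,i=7
  [18] #..#. => .  t=1,i=0
  [17] #...# => #  t=0,i=20
  [16] #.... => #  t=0,i=1
  [15] .#### => #  t=0,i=9
  [14] .###. => #  t=0,i=23
  [13] .##.# => .  t=4,i=2
  [12] .##.. => .  t=1,i=4
  [11] .#.## => .  t=1,i=2
  [10] .#.#. => #  t=2,i=0
  [9] .#..# => .  t=0,i=6
  [8] .#... => .  t=2,i=12
  [7] ..### => #  t=0,i=8
  [6] ..##. => #  t=2,i=15
  [5] ..#.# => #  t=1,i=1
  [4] ..#.. => .  t=0,i=5
  [3] ...## => #  t=0,i=21
  [2] ...#. => #  t=0,i=4
  [1] ....# => #  t=0,i=3
  [0] ..... => .  t=0,i=2
  bits 01001110110110111100010011101110 = 1323025646

1323025646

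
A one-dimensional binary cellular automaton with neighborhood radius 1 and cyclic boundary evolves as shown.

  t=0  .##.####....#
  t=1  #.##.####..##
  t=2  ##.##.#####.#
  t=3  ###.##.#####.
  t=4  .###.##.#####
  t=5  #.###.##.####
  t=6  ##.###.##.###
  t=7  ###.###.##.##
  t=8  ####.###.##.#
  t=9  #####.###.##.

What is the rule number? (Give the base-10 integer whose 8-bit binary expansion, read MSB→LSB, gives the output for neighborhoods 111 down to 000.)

246

  [7] ### => #  t=0,i=5
  [6] ##. => #  t=0,i=2
  [5] #.# => #  t=0,i=0
  [4] #.. => #  t=0,i=8
  [3] .## => .  t=0,i=1
  [2] .#. => #  t=0,i=12
  [1] ..# => #  t=0,i=11
  [0] ... => .  t=0,i=9
  bits 11110110 = 246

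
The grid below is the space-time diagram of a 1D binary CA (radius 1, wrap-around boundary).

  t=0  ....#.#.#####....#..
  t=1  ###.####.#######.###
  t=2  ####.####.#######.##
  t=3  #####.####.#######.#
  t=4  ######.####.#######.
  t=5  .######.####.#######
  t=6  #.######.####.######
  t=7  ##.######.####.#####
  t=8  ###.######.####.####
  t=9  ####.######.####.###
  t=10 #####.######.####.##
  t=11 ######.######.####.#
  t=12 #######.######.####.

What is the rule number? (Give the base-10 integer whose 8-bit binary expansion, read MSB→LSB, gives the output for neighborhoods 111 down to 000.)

  ### -> #   bit 7 = 1  t=0,i=9
  ##. -> #   bit 6 = 1  t=0,i=12
  #.# -> #   bit 5 = 1  t=0,i=5
  #.. -> #   bit 4 = 1  t=0,i=13
  .## -> .   bit 3 = 0  t=0,i=8
  .#. -> #   bit 2 = 1  t=0,i=4
  ..# -> .   bit 1 = 0  t=0,i=3
  ... -> #   bit 0 = 1  t=0,i=0
  bits 11110101 = 245

245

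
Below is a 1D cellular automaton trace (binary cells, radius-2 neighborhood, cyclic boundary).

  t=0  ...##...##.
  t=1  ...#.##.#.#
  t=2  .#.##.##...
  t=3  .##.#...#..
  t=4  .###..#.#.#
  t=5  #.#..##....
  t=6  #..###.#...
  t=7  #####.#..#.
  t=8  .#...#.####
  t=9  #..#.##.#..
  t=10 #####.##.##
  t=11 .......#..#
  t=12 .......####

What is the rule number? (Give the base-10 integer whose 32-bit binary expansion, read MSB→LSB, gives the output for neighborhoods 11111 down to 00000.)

  nb #####: next=.  (t=7,i=2, bit31=0)
  nb ####.: next=.  (t=7,i=3, bit30=0)
  nb ###.#: next=.  (t=6,i=5, bit29=0)
  nb ###..: next=.  (t=4,i=3, bit28=0)
  nb ##.##: next=.  (t=2,i=5, bit27=0)
  nb ##.#.: next=#  (t=1,i=7, bit26=1)
  nb ##..#: next=.  (t=4,i=4, bit25=0)
  nb ##...: next=#  (t=0,i=5, bit24=1)
  nb #.###: next=.  (t=4,i=1, bit23=0)
  nb #.##.: next=.  (t=1,i=5, bit22=0)
  nb #.#.#: next=.  (t=1,i=8, bit21=0)
  nb #.#..: next=.  (t=1,i=10, bit20=0)
  nb #..##: next=#  (t=5,i=4, bit19=1)
  nb #..#.: next=#  (t=4,i=5, bit18=1)
  nb #...#: next=#  (t=0,i=6, bit17=1)
  nb #....: next=.  (t=0,i=0, bit16=0)
  nb .####: next=#  (t=7,i=1, bit15=1)
  nb .###.: next=#  (t=4,i=2, bit14=1)
  nb .##.#: next=#  (t=1,i=6, bit13=1)
  nb .##..: next=.  (t=0,i=4, bit12=0)
  nb .#.##: next=#  (t=1,i=4, bit11=1)
  nb .#.#.: next=.  (t=1,i=9, bit10=0)
  nb .#..#: next=#  (t=5,i=3, bit9=1)
  nb .#...: next=.  (t=1,i=0, bit8=0)
  nb ..###: next=#  (t=6,i=3, bit7=1)
  nb ..##.: next=#  (t=0,i=3, bit6=1)
  nb ..#.#: next=#  (t=1,i=3, bit5=1)
  nb ..#..: next=#  (t=3,i=8, bit4=1)
  nb ...##: next=.  (t=0,i=2, bit3=0)
  nb ...#.: next=.  (t=1,i=2, bit2=0)
  nb ....#: next=.  (t=0,i=1, bit1=0)
  nb .....: next=.  (t=11,i=2, bit0=0)
  bits 00000101000011101110101011110000 = 84863728

84863728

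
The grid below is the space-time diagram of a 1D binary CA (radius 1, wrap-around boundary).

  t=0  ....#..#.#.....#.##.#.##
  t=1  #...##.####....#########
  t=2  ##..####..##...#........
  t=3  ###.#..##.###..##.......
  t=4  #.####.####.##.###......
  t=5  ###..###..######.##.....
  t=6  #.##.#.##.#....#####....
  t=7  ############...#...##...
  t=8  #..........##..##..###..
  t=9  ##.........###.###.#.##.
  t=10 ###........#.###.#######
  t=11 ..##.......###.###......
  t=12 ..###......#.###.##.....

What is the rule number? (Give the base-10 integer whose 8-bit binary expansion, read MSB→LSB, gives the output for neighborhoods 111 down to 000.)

  nb ###: next=.  (t=1,i=8, bit7=0)
  nb ##.: next=#  (t=0,i=18, bit6=1)
  nb #.#: next=#  (t=0,i=8, bit5=1)
  nb #..: next=#  (t=0,i=0, bit4=1)
  nb .##: next=#  (t=0,i=17, bit3=1)
  nb .#.: next=#  (t=0,i=4, bit2=1)
  nb ..#: next=.  (t=0,i=3, bit1=0)
  nb ...: next=.  (t=0,i=1, bit0=0)
  bits 01111100 = 124

124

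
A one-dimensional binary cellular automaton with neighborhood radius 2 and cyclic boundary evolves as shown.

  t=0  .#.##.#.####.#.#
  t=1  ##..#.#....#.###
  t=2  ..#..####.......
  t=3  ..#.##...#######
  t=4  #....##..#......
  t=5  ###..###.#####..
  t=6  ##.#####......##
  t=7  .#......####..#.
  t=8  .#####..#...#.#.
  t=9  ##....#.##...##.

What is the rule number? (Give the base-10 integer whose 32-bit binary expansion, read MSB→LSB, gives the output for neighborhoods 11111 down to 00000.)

  #####|.  b31=0 t=1,i=15
  ####.|.  b30=0 t=0,i=10
  ###.#|#  b29=1 t=0,i=11
  ###..|.  b28=0 t=1,i=1
  ##.##|.  b27=0 t=5,i=8
  ##.#.|.  b26=0 t=0,i=5
  ##..#|#  b25=1 t=1,i=2
  ##...|#  b24=1 t=2,i=9
  #.###|.  b23=0 t=0,i=8
  #.##.|.  b22=0 t=0,i=3
  #.#.#|#  b21=1 t=0,i=1
  #.#..|#  b20=1 t=1,i=6
  #..##|#  b19=1 t=2,i=4
  #..#.|.  b18=0 t=1,i=3
  #...#|.  b17=0 t=3,i=7
  #....|#  b16=1 t=1,i=8
  .####|.  b15=0 t=0,i=9
  .###.|#  b14=1 t=5,i=1
  .##.#|#  b13=1 t=0,i=4
  .##..|#  b12=1 t=3,i=5
  .#.##|.  b11=0 t=0,i=2
  .#.#.|#  b10=1 t=0,i=0
  .#..#|.  b9=0 t=2,i=3
  .#...|#  b8=1 t=1,i=7
  ..###|#  b7=1 t=2,i=5
  ..##.|#  b6=1 t=4,i=5
  ..#.#|.  b5=0 t=1,i=4
  ..#..|#  b4=1 t=2,i=2
  ...##|.  b3=0 t=3,i=8
  ...#.|.  b2=0 t=1,i=10
  ....#|.  b1=0 t=1,i=9
  .....|#  b0=1 t=2,i=11
  bits 00100011001110010111010111010001 = 590968273

590968273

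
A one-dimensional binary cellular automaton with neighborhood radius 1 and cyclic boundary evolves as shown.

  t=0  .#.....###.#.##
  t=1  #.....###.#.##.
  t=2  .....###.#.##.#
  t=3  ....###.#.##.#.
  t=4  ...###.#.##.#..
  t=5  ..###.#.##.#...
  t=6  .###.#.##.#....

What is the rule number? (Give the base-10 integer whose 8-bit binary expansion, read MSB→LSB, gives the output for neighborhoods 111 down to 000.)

  ### -> #   bit 7 = 1  t=0,i=8
  ##. -> .   bit 6 = 0  t=0,i=9
  #.# -> #   bit 5 = 1  t=0,i=0
  #.. -> .   bit 4 = 0  t=0,i=2
  .## -> #   bit 3 = 1  t=0,i=7
  .#. -> .   bit 2 = 0  t=0,i=1
  ..# -> #   bit 1 = 1  t=0,i=6
  ... -> .   bit 0 = 0  t=0,i=3
  bits 10101010 = 170

170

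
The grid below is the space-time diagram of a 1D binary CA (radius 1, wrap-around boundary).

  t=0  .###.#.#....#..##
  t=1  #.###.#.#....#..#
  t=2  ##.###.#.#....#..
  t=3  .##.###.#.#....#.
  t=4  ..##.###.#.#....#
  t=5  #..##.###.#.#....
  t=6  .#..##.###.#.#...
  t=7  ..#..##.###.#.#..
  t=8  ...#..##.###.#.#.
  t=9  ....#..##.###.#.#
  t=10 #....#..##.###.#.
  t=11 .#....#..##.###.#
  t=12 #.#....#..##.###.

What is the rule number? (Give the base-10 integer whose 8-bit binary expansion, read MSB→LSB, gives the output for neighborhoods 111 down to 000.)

240

  nb ###: next=#  (t=0,i=2, bit7=1)
  nb ##.: next=#  (t=0,i=3, bit6=1)
  nb #.#: next=#  (t=0,i=0, bit5=1)
  nb #..: next=#  (t=0,i=8, bit4=1)
  nb .##: next=.  (t=0,i=1, bit3=0)
  nb .#.: next=.  (t=0,i=5, bit2=0)
  nb ..#: next=.  (t=0,i=11, bit1=0)
  nb ...: next=.  (t=0,i=9, bit0=0)
  bits 11110000 = 240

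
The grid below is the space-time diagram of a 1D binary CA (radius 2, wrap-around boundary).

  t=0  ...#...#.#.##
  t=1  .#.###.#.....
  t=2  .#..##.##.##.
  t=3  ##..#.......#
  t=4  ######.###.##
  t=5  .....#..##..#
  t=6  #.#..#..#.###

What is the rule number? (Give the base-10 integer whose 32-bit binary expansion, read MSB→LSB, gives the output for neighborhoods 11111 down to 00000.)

840352249

  #####|.  b31=0 t=4,i=0
  ####.|.  b30=0 t=4,i=4
  ###.#|#  b29=1 t=1,i=5
  ###..|#  b28=1 t=3,i=1
  ##.##|.  b27=0 t=2,i=6
  ##.#.|.  b26=0 t=1,i=6
  ##..#|#  b25=1 t=2,i=12
  ##...|.  b24=0 t=0,i=0
  #.###|.  b23=0 t=1,i=3
  #.##.|.  b22=0 t=0,i=11
  #.#.#|.  b21=0 t=0,i=9
  #.#..|#  b20=1 t=1,i=7
  #..##|.  b19=0 t=2,i=3
  #..#.|#  b18=1 t=2,i=0
  #...#|#  b17=1 t=0,i=1
  #....|.  b16=0 t=1,i=9
  .####|#  b15=1 t=4,i=12
  .###.|#  b14=1 t=1,i=4
  .##.#|.  b13=0 t=2,i=5
  .##..|.  b12=0 t=0,i=12
  .#.##|.  b11=0 t=0,i=10
  .#.#.|.  b10=0 t=0,i=8
  .#..#|.  b9=0 t=2,i=2
  .#...|#  b8=1 t=0,i=4
  ..###|#  b7=1 t=3,i=12
  ..##.|#  b6=1 t=2,i=4
  ..#.#|#  b5=1 t=0,i=7
  ..#..|#  b4=1 t=0,i=3
  ...##|#  b3=1 t=3,i=11
  ...#.|.  b2=0 t=0,i=2
  ....#|.  b1=0 t=1,i=12
  .....|#  b0=1 t=1,i=10
  bits 00110010000101101100000111111001 = 840352249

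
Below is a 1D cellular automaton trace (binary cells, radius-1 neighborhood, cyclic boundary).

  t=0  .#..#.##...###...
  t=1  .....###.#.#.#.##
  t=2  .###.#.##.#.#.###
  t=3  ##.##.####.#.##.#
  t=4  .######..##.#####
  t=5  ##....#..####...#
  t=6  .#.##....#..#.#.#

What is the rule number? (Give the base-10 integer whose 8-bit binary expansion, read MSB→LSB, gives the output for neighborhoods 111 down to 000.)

105

  ###|.  b7=0 t=0,i=12
  ##.|#  b6=1 t=0,i=7
  #.#|#  b5=1 t=0,i=5
  #..|.  b4=0 t=0,i=2
  .##|#  b3=1 t=0,i=6
  .#.|.  b2=0 t=0,i=1
  ..#|.  b1=0 t=0,i=0
  ...|#  b0=1 t=0,i=9
  bits 01101001 = 105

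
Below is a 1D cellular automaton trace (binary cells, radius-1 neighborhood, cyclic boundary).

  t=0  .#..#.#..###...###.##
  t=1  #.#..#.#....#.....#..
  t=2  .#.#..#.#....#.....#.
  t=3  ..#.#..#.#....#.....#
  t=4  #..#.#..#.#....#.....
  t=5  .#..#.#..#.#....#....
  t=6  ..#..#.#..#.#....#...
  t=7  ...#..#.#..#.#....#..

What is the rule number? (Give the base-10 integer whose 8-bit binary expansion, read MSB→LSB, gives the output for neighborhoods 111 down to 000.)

48

  ### -> .   bit 7 = 0  t=0,i=10
  ##. -> .   bit 6 = 0  t=0,i=11
  #.# -> #   bit 5 = 1  t=0,i=0
  #.. -> #   bit 4 = 1  t=0,i=2
  .## -> .   bit 3 = 0  t=0,i=9
  .#. -> .   bit 2 = 0  t=0,i=1
  ..# -> .   bit 1 = 0  t=0,i=3
  ... -> .   bit 0 = 0  t=0,i=13
  bits 00110000 = 48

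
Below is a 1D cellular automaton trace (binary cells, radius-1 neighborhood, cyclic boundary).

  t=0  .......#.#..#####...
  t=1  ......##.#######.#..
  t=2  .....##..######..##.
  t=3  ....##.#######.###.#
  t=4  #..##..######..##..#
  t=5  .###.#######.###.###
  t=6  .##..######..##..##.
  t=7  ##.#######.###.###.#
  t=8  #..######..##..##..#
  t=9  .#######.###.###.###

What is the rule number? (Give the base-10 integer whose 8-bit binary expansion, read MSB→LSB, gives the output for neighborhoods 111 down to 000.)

158

  ### -> #   bit 7 = 1  t=0,i=13
  ##. -> .   bit 6 = 0  t=0,i=16
  #.# -> .   bit 5 = 0  t=0,i=8
  #.. -> #   bit 4 = 1  t=0,i=10
  .## -> #   bit 3 = 1  t=0,i=12
  .#. -> #   bit 2 = 1  t=0,i=7
  ..# -> #   bit 1 = 1  t=0,i=6
  ... -> .   bit 0 = 0  t=0,i=0
  bits 10011110 = 158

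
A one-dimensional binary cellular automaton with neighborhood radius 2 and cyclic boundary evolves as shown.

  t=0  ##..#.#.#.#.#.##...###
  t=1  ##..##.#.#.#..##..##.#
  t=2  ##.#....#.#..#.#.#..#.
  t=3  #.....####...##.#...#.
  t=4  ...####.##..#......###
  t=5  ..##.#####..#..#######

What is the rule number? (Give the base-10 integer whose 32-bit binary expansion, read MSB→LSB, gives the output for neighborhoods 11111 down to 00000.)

4165489855

  ##### -> #   bit 31 = 1  t=0,i=21
  ####. -> #   bit 30 = 1  t=0,i=0
  ###.# -> #   bit 29 = 1  t=4,i=6
  ###.. -> #   bit 28 = 1  t=0,i=1
  ##.## -> #   bit 27 = 1  t=1,i=20
  ##.#. -> .   bit 26 = 0  t=1,i=6
  ##..# -> .   bit 25 = 0  t=0,i=2
  ##... -> .   bit 24 = 0  t=0,i=16
  #.### -> .   bit 23 = 0  t=1,i=21
  #.##. -> #   bit 22 = 1  t=0,i=14
  #.#.# -> .   bit 21 = 0  t=0,i=6
  #.#.. -> .   bit 20 = 0  t=1,i=11
  #..## -> #   bit 19 = 1  t=1,i=3
  #..#. -> .   bit 18 = 0  t=0,i=3
  #...# -> .   bit 17 = 0  t=0,i=17
  #.... -> .   bit 16 = 0  t=2,i=5
  .#### -> .   bit 15 = 0  t=0,i=20
  .###. -> #   bit 14 = 1  t=1,i=0
  .##.# -> .   bit 13 = 0  t=1,i=5
  .##.. -> #   bit 12 = 1  t=0,i=15
  .#.## -> .   bit 11 = 0  t=0,i=13
  .#.#. -> #   bit 10 = 1  t=0,i=5
  .#..# -> .   bit 9 = 0  t=1,i=12
  .#... -> .   bit 8 = 0  t=2,i=4
  ..### -> #   bit 7 = 1  t=0,i=19
  ..##. -> .   bit 6 = 0  t=1,i=4
  ..#.# -> #   bit 5 = 1  t=0,i=4
  ..#.. -> #   bit 4 = 1  t=4,i=12
  ...## -> #   bit 3 = 1  t=0,i=18
  ...#. -> #   bit 2 = 1  t=2,i=7
  ....# -> #   bit 1 = 1  t=2,i=6
  ..... -> #   bit 0 = 1  t=3,i=3
  bits 11111000010010000101010010111111 = 4165489855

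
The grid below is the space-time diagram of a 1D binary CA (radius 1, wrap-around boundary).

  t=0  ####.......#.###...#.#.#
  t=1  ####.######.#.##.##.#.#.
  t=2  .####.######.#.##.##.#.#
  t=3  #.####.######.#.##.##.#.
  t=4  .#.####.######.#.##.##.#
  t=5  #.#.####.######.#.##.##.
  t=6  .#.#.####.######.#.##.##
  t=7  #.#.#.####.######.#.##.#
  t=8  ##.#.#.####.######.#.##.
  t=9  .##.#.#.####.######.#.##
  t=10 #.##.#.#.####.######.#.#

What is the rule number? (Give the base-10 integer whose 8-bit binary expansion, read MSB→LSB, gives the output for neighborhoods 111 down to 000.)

  [7] ### => #  t=0,i=0
  [6] ##. => #  t=0,i=3
  [5] #.# => #  t=0,i=12
  [4] #.. => .  t=0,i=4
  [3] .## => .  t=0,i=13
  [2] .#. => .  t=0,i=11
  [1] ..# => #  t=0,i=10
  [0] ... => #  t=0,i=5
  bits 11100011 = 227

227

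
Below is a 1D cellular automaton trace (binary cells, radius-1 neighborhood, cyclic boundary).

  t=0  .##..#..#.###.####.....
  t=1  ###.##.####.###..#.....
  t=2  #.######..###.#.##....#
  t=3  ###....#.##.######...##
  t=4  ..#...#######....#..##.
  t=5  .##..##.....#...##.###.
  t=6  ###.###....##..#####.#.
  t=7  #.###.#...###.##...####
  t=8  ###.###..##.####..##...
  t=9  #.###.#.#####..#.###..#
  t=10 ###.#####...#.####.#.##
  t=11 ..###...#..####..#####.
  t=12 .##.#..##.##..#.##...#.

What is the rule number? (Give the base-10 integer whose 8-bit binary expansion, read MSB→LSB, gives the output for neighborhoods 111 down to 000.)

110

  [7] ### => .  t=0,i=11
  [6] ##. => #  t=0,i=2
  [5] #.# => #  t=0,i=9
  [4] #.. => .  t=0,i=3
  [3] .## => #  t=0,i=1
  [2] .#. => #  t=0,i=5
  [1] ..# => #  t=0,i=0
  [0] ... => .  t=0,i=19
  bits 01101110 = 110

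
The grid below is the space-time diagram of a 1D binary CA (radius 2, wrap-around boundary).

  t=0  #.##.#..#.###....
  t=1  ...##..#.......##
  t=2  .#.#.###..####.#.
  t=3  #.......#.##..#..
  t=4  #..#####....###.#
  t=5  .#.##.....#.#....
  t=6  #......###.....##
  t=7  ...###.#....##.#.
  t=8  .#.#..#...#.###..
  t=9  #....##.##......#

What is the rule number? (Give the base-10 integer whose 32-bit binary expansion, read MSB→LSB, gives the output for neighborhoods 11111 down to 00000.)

101097687

  nb #####: next=.  (t=4,i=5, bit31=0)
  nb ####.: next=.  (t=2,i=12, bit30=0)
  nb ###.#: next=.  (t=2,i=13, bit29=0)
  nb ###..: next=.  (t=0,i=12, bit28=0)
  nb ##.##: next=.  (t=4,i=15, bit27=0)
  nb ##.#.: next=#  (t=0,i=4, bit26=1)
  nb ##..#: next=#  (t=1,i=5, bit25=1)
  nb ##...: next=.  (t=0,i=13, bit24=0)
  nb #.###: next=.  (t=0,i=10, bit23=0)
  nb #.##.: next=.  (t=0,i=2, bit22=0)
  nb #.#.#: next=.  (t=2,i=3, bit21=0)
  nb #.#..: next=.  (t=0,i=5, bit20=0)
  nb #..##: next=.  (t=2,i=9, bit19=0)
  nb #..#.: next=#  (t=0,i=7, bit18=1)
  nb #...#: next=#  (t=1,i=1, bit17=1)
  nb #....: next=.  (t=0,i=14, bit16=0)
  nb .####: next=#  (t=2,i=11, bit15=1)
  nb .###.: next=.  (t=0,i=11, bit14=0)
  nb .##.#: next=#  (t=0,i=3, bit13=1)
  nb .##..: next=.  (t=1,i=4, bit12=0)
  nb .#.##: next=.  (t=0,i=1, bit11=0)
  nb .#.#.: next=.  (t=2,i=2, bit10=0)
  nb .#..#: next=.  (t=0,i=6, bit9=0)
  nb .#...: next=.  (t=1,i=8, bit8=0)
  nb ..###: next=#  (t=2,i=10, bit7=1)
  nb ..##.: next=#  (t=1,i=3, bit6=1)
  nb ..#.#: next=.  (t=0,i=0, bit5=0)
  nb ..#..: next=#  (t=1,i=7, bit4=1)
  nb ...##: next=.  (t=1,i=2, bit3=0)
  nb ...#.: next=#  (t=0,i=16, bit2=1)
  nb ....#: next=#  (t=0,i=15, bit1=1)
  nb .....: next=#  (t=1,i=10, bit0=1)
  bits 00000110000001101010000011010111 = 101097687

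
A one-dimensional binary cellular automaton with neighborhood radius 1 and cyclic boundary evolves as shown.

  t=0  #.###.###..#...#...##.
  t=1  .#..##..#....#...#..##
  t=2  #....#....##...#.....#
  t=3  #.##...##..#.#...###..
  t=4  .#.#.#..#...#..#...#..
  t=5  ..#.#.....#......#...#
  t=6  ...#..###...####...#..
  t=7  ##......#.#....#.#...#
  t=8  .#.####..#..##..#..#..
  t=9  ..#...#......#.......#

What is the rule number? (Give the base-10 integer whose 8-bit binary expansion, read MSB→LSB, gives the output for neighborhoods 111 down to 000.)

  nb ###: next=.  (t=0,i=3, bit7=0)
  nb ##.: next=#  (t=0,i=4, bit6=1)
  nb #.#: next=#  (t=0,i=1, bit5=1)
  nb #..: next=.  (t=0,i=9, bit4=0)
  nb .##: next=.  (t=0,i=2, bit3=0)
  nb .#.: next=.  (t=0,i=0, bit2=0)
  nb ..#: next=.  (t=0,i=10, bit1=0)
  nb ...: next=#  (t=0,i=13, bit0=1)
  bits 01100001 = 97

97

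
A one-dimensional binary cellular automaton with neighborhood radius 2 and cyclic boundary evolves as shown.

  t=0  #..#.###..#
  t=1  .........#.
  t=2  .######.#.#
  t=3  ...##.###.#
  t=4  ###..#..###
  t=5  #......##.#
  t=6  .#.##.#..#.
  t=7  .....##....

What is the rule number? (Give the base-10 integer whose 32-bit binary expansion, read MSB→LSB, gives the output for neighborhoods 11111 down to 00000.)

  ##### -> #   bit 31 = 1  t=2,i=3
  ####. -> .   bit 30 = 0  t=2,i=5
  ###.# -> #   bit 29 = 1  t=2,i=6
  ###.. -> .   bit 28 = 0  t=0,i=7
  ##.## -> #   bit 27 = 1  t=3,i=5
  ##.#. -> #   bit 26 = 1  t=2,i=7
  ##..# -> .   bit 25 = 0  t=0,i=1
  ##... -> #   bit 24 = 1  t=5,i=1
  #.### -> .   bit 23 = 0  t=0,i=5
  #.##. -> .   bit 22 = 0  t=5,i=10
  #.#.# -> #   bit 21 = 1  t=2,i=8
  #.#.. -> #   bit 20 = 1  t=3,i=10
  #..## -> #   bit 19 = 1  t=0,i=9
  #..#. -> .   bit 18 = 0  t=0,i=2
  #...# -> #   bit 17 = 1  t=3,i=1
  #.... -> .   bit 16 = 0  t=1,i=0
  .#### -> .   bit 15 = 0  t=2,i=2
  .###. -> .   bit 14 = 0  t=0,i=6
  .##.# -> .   bit 13 = 0  t=3,i=4
  .##.. -> .   bit 12 = 0  t=0,i=0
  .#.## -> .   bit 11 = 0  t=0,i=4
  .#.#. -> .   bit 10 = 0  t=2,i=9
  .#..# -> .   bit 9 = 0  t=4,i=6
  .#... -> #   bit 8 = 1  t=1,i=10
  ..### -> #   bit 7 = 1  t=4,i=8
  ..##. -> .   bit 6 = 0  t=0,i=10
  ..#.# -> .   bit 5 = 0  t=0,i=3
  ..#.. -> .   bit 4 = 0  t=1,i=9
  ...## -> #   bit 3 = 1  t=3,i=2
  ...#. -> #   bit 2 = 1  t=1,i=8
  ....# -> .   bit 1 = 0  t=1,i=7
  ..... -> #   bit 0 = 1  t=1,i=1
  bits 10101101001110100000000110001101 = 2906259853

2906259853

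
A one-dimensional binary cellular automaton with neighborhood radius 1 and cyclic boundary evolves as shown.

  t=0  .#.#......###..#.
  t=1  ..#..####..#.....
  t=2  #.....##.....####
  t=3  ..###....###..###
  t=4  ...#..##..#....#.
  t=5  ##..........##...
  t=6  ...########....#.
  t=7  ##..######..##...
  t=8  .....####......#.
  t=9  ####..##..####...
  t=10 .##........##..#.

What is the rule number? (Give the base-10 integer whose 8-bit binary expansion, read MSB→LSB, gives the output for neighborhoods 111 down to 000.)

  [7] ### => #  t=0,i=11
  [6] ##. => .  t=0,i=12
  [5] #.# => #  t=0,i=2
  [4] #.. => .  t=0,i=4
  [3] .## => .  t=0,i=10
  [2] .#. => .  t=0,i=1
  [1] ..# => .  t=0,i=0
  [0] ... => #  t=0,i=5
  bits 10100001 = 161

161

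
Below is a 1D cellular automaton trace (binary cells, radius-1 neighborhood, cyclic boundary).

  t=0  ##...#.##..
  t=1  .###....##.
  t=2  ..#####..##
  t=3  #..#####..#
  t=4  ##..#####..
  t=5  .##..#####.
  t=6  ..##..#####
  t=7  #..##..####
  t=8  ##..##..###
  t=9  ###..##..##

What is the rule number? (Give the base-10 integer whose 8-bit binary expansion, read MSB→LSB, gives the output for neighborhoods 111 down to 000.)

209

  ### -> #   bit 7 = 1  t=1,i=2
  ##. -> #   bit 6 = 1  t=0,i=1
  #.# -> .   bit 5 = 0  t=0,i=6
  #.. -> #   bit 4 = 1  t=0,i=2
  .## -> .   bit 3 = 0  t=0,i=0
  .#. -> .   bit 2 = 0  t=0,i=5
  ..# -> .   bit 1 = 0  t=0,i=4
  ... -> #   bit 0 = 1  t=0,i=3
  bits 11010001 = 209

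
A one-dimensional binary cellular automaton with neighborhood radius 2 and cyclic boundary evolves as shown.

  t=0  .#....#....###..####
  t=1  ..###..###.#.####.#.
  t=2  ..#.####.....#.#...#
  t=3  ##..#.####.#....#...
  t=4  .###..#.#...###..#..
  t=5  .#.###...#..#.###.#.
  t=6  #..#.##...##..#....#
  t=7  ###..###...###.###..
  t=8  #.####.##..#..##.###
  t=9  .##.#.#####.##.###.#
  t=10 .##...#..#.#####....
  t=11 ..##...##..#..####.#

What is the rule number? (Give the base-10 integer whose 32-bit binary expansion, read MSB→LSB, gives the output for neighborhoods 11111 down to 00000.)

1540174722

  [31] ##### => .  t=9,i=8
  [30] ####. => #  t=0,i=18
  [29] ###.# => .  t=0,i=19
  [28] ###.. => #  t=0,i=13
  [27] ##.## => #  t=7,i=14
  [26] ##.#. => .  t=0,i=0
  [25] ##..# => #  t=0,i=14
  [24] ##... => #  t=2,i=8
  [23] #.### => #  t=1,i=13
  [22] #.##. => #  t=6,i=5
  [21] #.#.# => .  t=1,i=11
  [20] #.#.. => .  t=0,i=1
  [19] #..## => #  t=0,i=15
  [18] #..#. => #  t=2,i=1
  [17] #...# => .  t=1,i=0
  [16] #.... => #  t=0,i=3
  [15] .#### => .  t=0,i=17
  [14] .###. => .  t=0,i=12
  [13] .##.# => #  t=8,i=15
  [12] .##.. => #  t=3,i=1
  [11] .#.## => .  t=1,i=12
  [10] .#.#. => .  t=2,i=14
  [9] .#..# => #  t=2,i=0
  [8] .#... => #  t=0,i=2
  [7] ..### => #  t=0,i=11
  [6] ..##. => .  t=3,i=0
  [5] ..#.# => .  t=2,i=2
  [4] ..#.. => .  t=0,i=6
  [3] ...## => .  t=0,i=10
  [2] ...#. => .  t=0,i=5
  [1] ....# => #  t=0,i=4
  [0] ..... => .  t=2,i=10
  bits 01011011110011010011001110000010 = 1540174722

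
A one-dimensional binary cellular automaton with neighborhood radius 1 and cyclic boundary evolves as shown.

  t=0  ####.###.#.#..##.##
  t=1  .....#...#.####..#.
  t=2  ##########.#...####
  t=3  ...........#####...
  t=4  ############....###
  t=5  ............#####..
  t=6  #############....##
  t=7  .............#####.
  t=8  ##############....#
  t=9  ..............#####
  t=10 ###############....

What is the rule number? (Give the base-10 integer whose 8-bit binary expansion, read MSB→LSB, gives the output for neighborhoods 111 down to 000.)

31

  ### -> .   bit 7 = 0  t=0,i=0
  ##. -> .   bit 6 = 0  t=0,i=3
  #.# -> .   bit 5 = 0  t=0,i=4
  #.. -> #   bit 4 = 1  t=0,i=12
  .## -> #   bit 3 = 1  t=0,i=5
  .#. -> #   bit 2 = 1  t=0,i=9
  ..# -> #   bit 1 = 1  t=0,i=13
  ... -> #   bit 0 = 1  t=1,i=0
  bits 00011111 = 31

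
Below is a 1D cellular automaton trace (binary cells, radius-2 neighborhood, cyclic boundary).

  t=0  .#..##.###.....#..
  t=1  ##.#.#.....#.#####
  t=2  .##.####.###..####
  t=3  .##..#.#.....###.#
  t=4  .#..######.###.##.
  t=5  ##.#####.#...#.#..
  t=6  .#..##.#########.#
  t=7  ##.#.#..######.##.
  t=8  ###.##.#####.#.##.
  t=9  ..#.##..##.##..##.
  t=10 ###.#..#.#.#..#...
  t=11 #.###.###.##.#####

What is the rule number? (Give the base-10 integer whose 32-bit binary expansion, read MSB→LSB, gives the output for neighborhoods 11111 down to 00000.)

  ##### -> #   bit 31 = 1  t=1,i=15
  ####. -> .   bit 30 = 0  t=1,i=0
  ###.# -> #   bit 29 = 1  t=1,i=1
  ###.. -> .   bit 28 = 0  t=0,i=9
  ##.## -> .   bit 27 = 0  t=0,i=6
  ##.#. -> #   bit 26 = 1  t=1,i=2
  ##..# -> .   bit 25 = 0  t=2,i=12
  ##... -> .   bit 24 = 0  t=0,i=10
  #.### -> .   bit 23 = 0  t=0,i=7
  #.##. -> #   bit 22 = 1  t=2,i=1
  #.#.# -> .   bit 21 = 0  t=1,i=3
  #.#.. -> #   bit 20 = 1  t=1,i=5
  #..## -> #   bit 19 = 1  t=0,i=3
  #..#. -> #   bit 18 = 1  t=3,i=4
  #...# -> #   bit 17 = 1  t=0,i=17
  #.... -> #   bit 16 = 1  t=0,i=11
  .#### -> #   bit 15 = 1  t=1,i=14
  .###. -> .   bit 14 = 0  t=0,i=8
  .##.# -> #   bit 13 = 1  t=0,i=5
  .##.. -> .   bit 12 = 0  t=3,i=2
  .#.## -> .   bit 11 = 0  t=1,i=12
  .#.#. -> #   bit 10 = 1  t=1,i=4
  .#..# -> .   bit 9 = 0  t=0,i=2
  .#... -> #   bit 8 = 1  t=0,i=16
  ..### -> #   bit 7 = 1  t=2,i=14
  ..##. -> .   bit 6 = 0  t=0,i=4
  ..#.# -> #   bit 5 = 1  t=1,i=11
  ..#.. -> #   bit 4 = 1  t=0,i=1
  ...## -> #   bit 3 = 1  t=3,i=12
  ...#. -> #   bit 2 = 1  t=0,i=0
  ....# -> #   bit 1 = 1  t=0,i=13
  ..... -> .   bit 0 = 0  t=0,i=12
  bits 10100100010111111010010110111110 = 2757731774

2757731774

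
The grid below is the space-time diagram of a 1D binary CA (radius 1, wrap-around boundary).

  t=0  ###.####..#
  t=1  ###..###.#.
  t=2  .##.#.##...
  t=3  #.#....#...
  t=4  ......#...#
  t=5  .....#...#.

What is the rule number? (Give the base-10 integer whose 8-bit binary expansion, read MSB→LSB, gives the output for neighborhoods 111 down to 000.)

194

  ### -> #   bit 7 = 1  t=0,i=0
  ##. -> #   bit 6 = 1  t=0,i=2
  #.# -> .   bit 5 = 0  t=0,i=3
  #.. -> .   bit 4 = 0  t=0,i=8
  .## -> .   bit 3 = 0  t=0,i=4
  .#. -> .   bit 2 = 0  t=1,i=9
  ..# -> #   bit 1 = 1  t=0,i=9
  ... -> .   bit 0 = 0  t=2,i=9
  bits 11000010 = 194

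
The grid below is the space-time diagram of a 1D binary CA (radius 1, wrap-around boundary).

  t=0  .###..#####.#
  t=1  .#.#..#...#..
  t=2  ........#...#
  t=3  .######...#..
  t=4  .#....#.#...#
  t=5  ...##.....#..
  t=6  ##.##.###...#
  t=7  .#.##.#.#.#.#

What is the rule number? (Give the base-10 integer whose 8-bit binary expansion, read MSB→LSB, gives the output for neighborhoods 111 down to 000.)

73

  ###|.  b7=0 t=0,i=2
  ##.|#  b6=1 t=0,i=3
  #.#|.  b5=0 t=0,i=0
  #..|.  b4=0 t=0,i=4
  .##|#  b3=1 t=0,i=1
  .#.|.  b2=0 t=0,i=12
  ..#|.  b1=0 t=0,i=5
  ...|#  b0=1 t=1,i=8
  bits 01001001 = 73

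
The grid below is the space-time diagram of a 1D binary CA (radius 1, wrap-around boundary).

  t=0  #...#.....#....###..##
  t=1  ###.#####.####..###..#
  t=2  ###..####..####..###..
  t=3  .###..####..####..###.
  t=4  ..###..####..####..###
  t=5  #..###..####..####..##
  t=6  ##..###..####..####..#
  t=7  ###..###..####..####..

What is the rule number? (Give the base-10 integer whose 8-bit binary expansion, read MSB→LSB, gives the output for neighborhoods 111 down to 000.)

213

  ###|#  b7=1 t=0,i=16
  ##.|#  b6=1 t=0,i=0
  #.#|.  b5=0 t=1,i=3
  #..|#  b4=1 t=0,i=1
  .##|.  b3=0 t=0,i=15
  .#.|#  b2=1 t=0,i=4
  ..#|.  b1=0 t=0,i=3
  ...|#  b0=1 t=0,i=2
  bits 11010101 = 213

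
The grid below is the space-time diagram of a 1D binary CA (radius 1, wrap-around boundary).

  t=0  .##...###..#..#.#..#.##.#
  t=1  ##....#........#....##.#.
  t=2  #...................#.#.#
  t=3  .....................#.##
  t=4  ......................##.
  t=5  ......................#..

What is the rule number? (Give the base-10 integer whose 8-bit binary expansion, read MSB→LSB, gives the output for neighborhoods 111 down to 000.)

  [7] ### => .  t=0,i=7
  [6] ##. => .  t=0,i=2
  [5] #.# => #  t=0,i=0
  [4] #.. => .  t=0,i=3
  [3] .## => #  t=0,i=1
  [2] .#. => .  t=0,i=11
  [1] ..# => .  t=0,i=5
  [0] ... => .  t=0,i=4
  bits 00101000 = 40

40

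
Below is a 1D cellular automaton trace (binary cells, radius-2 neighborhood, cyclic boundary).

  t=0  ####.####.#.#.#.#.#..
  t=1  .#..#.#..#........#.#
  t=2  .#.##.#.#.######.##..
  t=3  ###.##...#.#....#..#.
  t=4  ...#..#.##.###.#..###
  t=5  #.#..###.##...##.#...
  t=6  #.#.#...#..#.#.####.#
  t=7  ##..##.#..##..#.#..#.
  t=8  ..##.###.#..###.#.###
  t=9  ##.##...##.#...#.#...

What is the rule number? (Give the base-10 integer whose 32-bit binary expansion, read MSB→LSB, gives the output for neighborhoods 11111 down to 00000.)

  ##### -> .   bit 31 = 0  t=2,i=12
  ####. -> .   bit 30 = 0  t=0,i=2
  ###.# -> .   bit 29 = 0  t=0,i=3
  ###.. -> .   bit 28 = 0  t=4,i=20
  ##.## -> #   bit 27 = 1  t=0,i=4
  ##.#. -> #   bit 26 = 1  t=0,i=9
  ##..# -> #   bit 25 = 1  t=7,i=2
  ##... -> #   bit 24 = 1  t=2,i=19
  #.### -> .   bit 23 = 0  t=0,i=5
  #.##. -> .   bit 22 = 0  t=2,i=3
  #.#.# -> .   bit 21 = 0  t=0,i=10
  #.#.. -> #   bit 20 = 1  t=0,i=18
  #..## -> #   bit 19 = 1  t=0,i=20
  #..#. -> #   bit 18 = 1  t=1,i=3
  #...# -> .   bit 17 = 0  t=2,i=20
  #.... -> #   bit 16 = 1  t=1,i=11
  .#### -> #   bit 15 = 1  t=0,i=1
  .###. -> .   bit 14 = 0  t=3,i=1
  .##.# -> #   bit 13 = 1  t=2,i=4
  .##.. -> .   bit 12 = 0  t=2,i=18
  .#.## -> #   bit 11 = 1  t=2,i=2
  .#.#. -> .   bit 10 = 0  t=0,i=11
  .#..# -> .   bit 9 = 0  t=0,i=19
  .#... -> #   bit 8 = 1  t=1,i=10
  ..### -> .   bit 7 = 0  t=0,i=0
  ..##. -> .   bit 6 = 0  t=5,i=14
  ..#.# -> #   bit 5 = 1  t=1,i=4
  ..#.. -> .   bit 4 = 0  t=1,i=9
  ...## -> #   bit 3 = 1  t=5,i=13
  ...#. -> #   bit 2 = 1  t=1,i=17
  ....# -> .   bit 1 = 0  t=1,i=16
  ..... -> #   bit 0 = 1  t=1,i=12
  bits 00001111000111011010100100101101 = 253602093

253602093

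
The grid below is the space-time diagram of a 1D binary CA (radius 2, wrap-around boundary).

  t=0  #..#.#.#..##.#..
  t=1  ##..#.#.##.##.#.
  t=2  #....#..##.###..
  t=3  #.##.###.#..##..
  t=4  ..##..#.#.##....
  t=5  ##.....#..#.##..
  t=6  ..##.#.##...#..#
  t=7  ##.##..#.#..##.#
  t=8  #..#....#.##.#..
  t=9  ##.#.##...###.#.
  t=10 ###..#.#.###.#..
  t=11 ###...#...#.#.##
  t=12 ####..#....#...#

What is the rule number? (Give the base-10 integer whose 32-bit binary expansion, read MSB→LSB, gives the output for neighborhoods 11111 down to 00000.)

  #####|#  b31=1 t=11,i=0
  ####.|#  b30=1 t=11,i=1
  ###.#|.  b29=0 t=3,i=7
  ###..|#  b28=1 t=2,i=13
  ##.##|.  b27=0 t=1,i=10
  ##.#.|#  b26=1 t=0,i=12
  ##..#|.  b25=0 t=1,i=2
  ##...|#  b24=1 t=4,i=12
  #.###|.  b23=0 t=2,i=11
  #.##.|#  b22=1 t=1,i=0
  #.#.#|.  b21=0 t=0,i=5
  #.#..|.  b20=0 t=0,i=7
  #..##|#  b19=1 t=0,i=9
  #..#.|.  b18=0 t=0,i=2
  #...#|.  b17=0 t=6,i=10
  #....|#  b16=1 t=2,i=2
  .####|#  b15=1 t=11,i=15
  .###.|#  b14=1 t=2,i=12
  .##.#|#  b13=1 t=0,i=11
  .##..|.  b12=0 t=1,i=1
  .#.##|.  b11=0 t=1,i=7
  .#.#.|#  b10=1 t=0,i=4
  .#..#|#  b9=1 t=0,i=1
  .#...|.  b8=0 t=2,i=1
  ..###|#  b7=1 t=9,i=10
  ..##.|.  b6=0 t=0,i=10
  ..#.#|.  b5=0 t=0,i=3
  ..#..|#  b4=1 t=0,i=0
  ...##|#  b3=1 t=4,i=1
  ...#.|.  b2=0 t=2,i=4
  ....#|#  b1=1 t=2,i=3
  .....|.  b0=0 t=4,i=14
  bits 11010101010010011110011010011010 = 3578390170

3578390170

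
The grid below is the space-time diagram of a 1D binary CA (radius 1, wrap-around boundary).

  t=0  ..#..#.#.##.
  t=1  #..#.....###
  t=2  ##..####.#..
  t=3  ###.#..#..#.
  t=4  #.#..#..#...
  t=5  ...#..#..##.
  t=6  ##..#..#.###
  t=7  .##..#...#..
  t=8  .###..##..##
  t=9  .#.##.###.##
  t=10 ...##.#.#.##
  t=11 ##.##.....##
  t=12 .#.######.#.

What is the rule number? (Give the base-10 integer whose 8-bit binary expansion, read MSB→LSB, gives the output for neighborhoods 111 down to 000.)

  [7] ### => .  t=1,i=10
  [6] ##. => #  t=0,i=10
  [5] #.# => .  t=0,i=6
  [4] #.. => #  t=0,i=3
  [3] .## => #  t=0,i=9
  [2] .#. => .  t=0,i=2
  [1] ..# => .  t=0,i=1
  [0] ... => #  t=0,i=0
  bits 01011001 = 89

89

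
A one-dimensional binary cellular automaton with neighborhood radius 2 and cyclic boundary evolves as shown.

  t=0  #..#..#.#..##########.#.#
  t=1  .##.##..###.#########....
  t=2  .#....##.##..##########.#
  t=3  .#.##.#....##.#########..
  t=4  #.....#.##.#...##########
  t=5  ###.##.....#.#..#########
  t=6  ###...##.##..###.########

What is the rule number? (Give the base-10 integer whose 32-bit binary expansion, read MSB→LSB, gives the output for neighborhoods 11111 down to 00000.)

  nb #####: next=#  (t=0,i=13, bit31=1)
  nb ####.: next=#  (t=0,i=19, bit30=1)
  nb ###.#: next=#  (t=0,i=20, bit29=1)
  nb ###..: next=#  (t=1,i=20, bit28=1)
  nb ##.##: next=.  (t=1,i=3, bit27=0)
  nb ##.#.: next=.  (t=0,i=21, bit26=0)
  nb ##..#: next=#  (t=0,i=1, bit25=1)
  nb ##...: next=#  (t=1,i=21, bit24=1)
  nb #.###: next=.  (t=1,i=12, bit23=0)
  nb #.##.: next=.  (t=0,i=24, bit22=0)
  nb #.#.#: next=.  (t=0,i=22, bit21=0)
  nb #.#..: next=#  (t=0,i=8, bit20=1)
  nb #..##: next=#  (t=0,i=10, bit19=1)
  nb #..#.: next=#  (t=0,i=2, bit18=1)
  nb #...#: next=#  (t=3,i=24, bit17=1)
  nb #....: next=#  (t=1,i=22, bit16=1)
  nb .####: next=#  (t=0,i=12, bit15=1)
  nb .###.: next=#  (t=1,i=9, bit14=1)
  nb .##.#: next=.  (t=1,i=2, bit13=0)
  nb .##..: next=.  (t=0,i=0, bit12=0)
  nb .#.##: next=.  (t=0,i=23, bit11=0)
  nb .#.#.: next=.  (t=0,i=7, bit10=0)
  nb .#..#: next=#  (t=0,i=4, bit9=1)
  nb .#...: next=.  (t=2,i=2, bit8=0)
  nb ..###: next=.  (t=0,i=11, bit7=0)
  nb ..##.: next=#  (t=1,i=1, bit6=1)
  nb ..#.#: next=.  (t=0,i=6, bit5=0)
  nb ..#..: next=.  (t=0,i=3, bit4=0)
  nb ...##: next=.  (t=1,i=0, bit3=0)
  nb ...#.: next=#  (t=3,i=0, bit2=1)
  nb ....#: next=#  (t=1,i=24, bit1=1)
  nb .....: next=.  (t=1,i=23, bit0=0)
  bits 11110011000111111100001001000110 = 4078944838

4078944838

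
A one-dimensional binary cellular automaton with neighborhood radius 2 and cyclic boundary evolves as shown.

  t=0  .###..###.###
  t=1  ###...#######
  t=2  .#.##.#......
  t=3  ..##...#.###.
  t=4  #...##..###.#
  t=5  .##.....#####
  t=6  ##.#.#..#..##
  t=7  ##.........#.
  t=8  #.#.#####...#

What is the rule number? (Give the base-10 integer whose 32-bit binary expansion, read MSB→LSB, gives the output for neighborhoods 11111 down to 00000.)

1774340481

  [31] ##### => .  t=1,i=0
  [30] ####. => #  t=1,i=1
  [29] ###.# => #  t=0,i=8
  [28] ###.. => .  t=0,i=3
  [27] ##.## => #  t=0,i=0
  [26] ##.#. => .  t=2,i=5
  [25] ##..# => .  t=0,i=4
  [24] ##... => #  t=1,i=3
  [23] #.### => #  t=0,i=1
  [22] #.##. => #  t=2,i=3
  [21] #.#.# => .  t=6,i=3
  [20] #.#.. => .  t=2,i=6
  [19] #..## => .  t=0,i=5
  [18] #..#. => .  t=6,i=7
  [17] #...# => #  t=1,i=4
  [16] #.... => .  t=2,i=8
  [15] .#### => .  t=1,i=7
  [14] .###. => #  t=0,i=2
  [13] .##.# => .  t=2,i=4
  [12] .##.. => .  t=3,i=3
  [11] .#.## => #  t=2,i=2
  [10] .#.#. => .  t=6,i=4
  [9] .#..# => .  t=6,i=6
  [8] .#... => #  t=2,i=7
  [7] ..### => #  t=0,i=6
  [6] ..##. => .  t=3,i=2
  [5] ..#.# => .  t=2,i=1
  [4] ..#.. => .  t=6,i=8
  [3] ...## => .  t=1,i=5
  [2] ...#. => .  t=2,i=0
  [1] ....# => .  t=2,i=12
  [0] ..... => #  t=2,i=9
  bits 01101001110000100100100110000001 = 1774340481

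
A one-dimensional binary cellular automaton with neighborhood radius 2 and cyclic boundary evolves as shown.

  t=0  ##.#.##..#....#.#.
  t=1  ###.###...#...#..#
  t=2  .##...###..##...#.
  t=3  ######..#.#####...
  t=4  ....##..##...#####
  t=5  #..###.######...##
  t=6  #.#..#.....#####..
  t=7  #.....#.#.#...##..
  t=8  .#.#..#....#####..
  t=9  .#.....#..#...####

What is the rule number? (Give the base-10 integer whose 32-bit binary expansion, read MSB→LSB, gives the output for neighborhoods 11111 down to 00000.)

1967798633

  [31] ##### => .  t=3,i=2
  [30] ####. => #  t=1,i=1
  [29] ###.# => #  t=1,i=2
  [28] ###.. => #  t=1,i=6
  [27] ##.## => .  t=1,i=3
  [26] ##.#. => #  t=0,i=2
  [25] ##..# => .  t=0,i=7
  [24] ##... => #  t=1,i=7
  [23] #.### => .  t=1,i=4
  [22] #.##. => #  t=0,i=0
  [21] #.#.# => .  t=0,i=3
  [20] #.#.. => .  t=6,i=2
  [19] #..## => #  t=1,i=16
  [18] #..#. => .  t=0,i=8
  [17] #...# => #  t=1,i=8
  [16] #.... => .  t=0,i=11
  [15] .#### => .  t=1,i=0
  [14] .###. => .  t=1,i=5
  [13] .##.# => #  t=0,i=1
  [12] .##.. => #  t=0,i=6
  [11] .#.## => #  t=0,i=4
  [10] .#.#. => .  t=0,i=15
  [9] .#..# => .  t=1,i=15
  [8] .#... => #  t=0,i=10
  [7] ..### => .  t=1,i=17
  [6] ..##. => #  t=2,i=1
  [5] ..#.# => #  t=0,i=14
  [4] ..#.. => .  t=0,i=9
  [3] ...## => #  t=2,i=5
  [2] ...#. => .  t=0,i=13
  [1] ....# => .  t=0,i=12
  [0] ..... => #  t=6,i=8
  bits 01110101010010100011100101101001 = 1967798633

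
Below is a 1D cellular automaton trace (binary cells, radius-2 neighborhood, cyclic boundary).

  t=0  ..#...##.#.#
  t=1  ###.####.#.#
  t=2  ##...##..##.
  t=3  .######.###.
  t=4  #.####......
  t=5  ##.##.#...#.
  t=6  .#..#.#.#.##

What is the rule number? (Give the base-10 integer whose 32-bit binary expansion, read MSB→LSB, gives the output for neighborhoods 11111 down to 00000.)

  [31] ##### => #  t=3,i=3
  [30] ####. => #  t=1,i=1
  [29] ###.# => .  t=1,i=2
  [28] ###.. => .  t=3,i=10
  [27] ##.## => .  t=1,i=3
  [26] ##.#. => .  t=0,i=8
  [25] ##..# => .  t=2,i=7
  [24] ##... => #  t=2,i=2
  [23] #.### => .  t=1,i=4
  [22] #.##. => .  t=2,i=0
  [21] #.#.# => #  t=0,i=9
  [20] #.#.. => #  t=0,i=11
  [19] #..## => #  t=2,i=8
  [18] #..#. => #  t=0,i=1
  [17] #...# => #  t=0,i=4
  [16] #.... => .  t=4,i=7
  [15] .#### => #  t=1,i=0
  [14] .###. => .  t=3,i=9
  [13] .##.# => #  t=0,i=7
  [12] .##.. => #  t=2,i=1
  [11] .#.## => #  t=1,i=10
  [10] .#.#. => .  t=0,i=10
  [9] .#..# => #  t=0,i=0
  [8] .#... => .  t=0,i=3
  [7] ..### => .  t=3,i=1
  [6] ..##. => #  t=0,i=6
  [5] ..#.# => #  t=4,i=0
  [4] ..#.. => #  t=0,i=2
  [3] ...## => #  t=0,i=5
  [2] ...#. => .  t=4,i=11
  [1] ....# => #  t=4,i=10
  [0] ..... => .  t=4,i=8
  bits 11000001001111101011101001111010 = 3242113658

3242113658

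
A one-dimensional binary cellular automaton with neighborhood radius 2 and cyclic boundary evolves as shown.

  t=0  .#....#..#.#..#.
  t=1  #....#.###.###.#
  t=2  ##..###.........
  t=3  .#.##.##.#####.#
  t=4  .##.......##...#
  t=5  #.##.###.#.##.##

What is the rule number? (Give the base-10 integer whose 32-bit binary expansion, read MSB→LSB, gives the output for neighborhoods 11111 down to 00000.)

2436668077

  [31] ##### => #  t=3,i=11
  [30] ####. => .  t=3,i=12
  [29] ###.# => .  t=1,i=9
  [28] ###.. => #  t=2,i=6
  [27] ##.## => .  t=1,i=10
  [26] ##.#. => .  t=3,i=14
  [25] ##..# => .  t=2,i=2
  [24] ##... => #  t=1,i=1
  [23] #.### => .  t=1,i=7
  [22] #.##. => .  t=1,i=15
  [21] #.#.# => #  t=3,i=1
  [20] #.#.. => #  t=0,i=11
  [19] #..## => #  t=2,i=3
  [18] #..#. => #  t=0,i=0
  [17] #...# => .  t=4,i=13
  [16] #.... => .  t=0,i=3
  [15] .#### => #  t=3,i=10
  [14] .###. => .  t=1,i=8
  [13] .##.# => .  t=3,i=4
  [12] .##.. => #  t=1,i=0
  [11] .#.## => #  t=1,i=6
  [10] .#.#. => .  t=0,i=10
  [9] .#..# => #  t=0,i=7
  [8] .#... => .  t=0,i=2
  [7] ..### => #  t=2,i=4
  [6] ..##. => .  t=2,i=0
  [5] ..#.# => #  t=0,i=9
  [4] ..#.. => .  t=0,i=1
  [3] ...## => #  t=2,i=15
  [2] ...#. => #  t=0,i=5
  [1] ....# => .  t=0,i=4
  [0] ..... => #  t=2,i=9
  bits 10010001001111001001101010101101 = 2436668077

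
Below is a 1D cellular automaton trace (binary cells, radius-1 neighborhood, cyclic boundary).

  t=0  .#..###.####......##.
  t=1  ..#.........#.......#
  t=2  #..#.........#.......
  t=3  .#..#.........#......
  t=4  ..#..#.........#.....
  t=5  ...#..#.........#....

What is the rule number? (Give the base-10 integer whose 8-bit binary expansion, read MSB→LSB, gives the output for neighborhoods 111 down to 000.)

16

  nb ###: next=.  (t=0,i=5, bit7=0)
  nb ##.: next=.  (t=0,i=6, bit6=0)
  nb #.#: next=.  (t=0,i=7, bit5=0)
  nb #..: next=#  (t=0,i=2, bit4=1)
  nb .##: next=.  (t=0,i=4, bit3=0)
  nb .#.: next=.  (t=0,i=1, bit2=0)
  nb ..#: next=.  (t=0,i=0, bit1=0)
  nb ...: next=.  (t=0,i=13, bit0=0)
  bits 00010000 = 16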